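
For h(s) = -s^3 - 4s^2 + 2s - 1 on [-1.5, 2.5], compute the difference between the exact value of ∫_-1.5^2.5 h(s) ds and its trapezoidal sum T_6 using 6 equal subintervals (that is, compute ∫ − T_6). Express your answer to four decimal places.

Exact integral: ∫_-1.5^2.5 h(s) ds ≈ -33.833333.
T_6 ≈ -35.462963.
Error ≈ -33.833333 − (-35.462963) ≈ 1.6296.

1.6296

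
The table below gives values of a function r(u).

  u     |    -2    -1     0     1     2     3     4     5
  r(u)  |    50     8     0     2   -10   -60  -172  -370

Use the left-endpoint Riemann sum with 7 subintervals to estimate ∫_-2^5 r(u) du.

Δu = 1.
Sum = 1·[50 + 8 + 0 + 2 + (-10) + (-60) + (-172)] = -182.

-182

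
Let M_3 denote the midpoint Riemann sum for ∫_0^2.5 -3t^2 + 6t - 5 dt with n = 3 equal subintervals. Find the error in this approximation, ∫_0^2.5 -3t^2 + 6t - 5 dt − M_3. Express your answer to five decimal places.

-0.43403

Exact integral: ∫_0^2.5 f(t) dt = -9.375.
M_3 ≈ -8.9409722.
Error ≈ -9.375 − (-8.9409722) ≈ -0.43403.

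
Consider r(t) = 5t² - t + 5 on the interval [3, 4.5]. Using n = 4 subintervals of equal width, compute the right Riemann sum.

119.19140625

Δt = (4.5 − 3)/4 = 0.375.
Right endpoints: 3.375, 3.75, 4.125, 4.5.
r(3.375) = 58.578125, r(3.75) = 71.5625, r(4.125) = 85.953125, r(4.5) = 101.75.
Sum = Δt · [r(3.375) + r(3.75) + r(4.125) + r(4.5)].
Sum = 119.19140625.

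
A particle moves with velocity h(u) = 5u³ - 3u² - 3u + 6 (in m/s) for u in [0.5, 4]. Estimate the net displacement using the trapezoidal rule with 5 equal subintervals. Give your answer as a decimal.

Δu = (4 − 0.5)/5 = 0.7.
h(0.5) = 4.375, h(1.2) = 6.72, h(1.9) = 23.765, h(2.6) = 65.8, h(3.3) = 143.115, h(4) = 266.
T_5 = (Δu/2)·[h(u_0) + 2h(u_1) + ... + 2h(u_{4}) + h(u_5)].
Sum = 262.21125.

262.21125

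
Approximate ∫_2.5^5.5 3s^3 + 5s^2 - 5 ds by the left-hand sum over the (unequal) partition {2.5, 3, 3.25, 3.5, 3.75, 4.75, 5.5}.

Subinterval widths: 0.5, 0.25, 0.25, 0.25, 1, 0.75.
Left endpoints: 2.5, 3, 3.25, 3.5, 3.75, 4.75.
f(2.5) = 73.125, f(3) = 121, f(3.25) = 150.796875, f(3.5) = 184.875, f(3.75) = 223.515625, f(4.75) = 429.328125.
Sum = Σ Δs_i · f(s_i).
Sum = 696.2421875.

696.2421875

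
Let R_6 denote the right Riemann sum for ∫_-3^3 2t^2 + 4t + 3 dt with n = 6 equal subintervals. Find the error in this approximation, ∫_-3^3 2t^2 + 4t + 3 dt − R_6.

-14

Exact integral: ∫_-3^3 f(t) dt = 54.
R_6 = 68.
Error = 54 − 68 = -14.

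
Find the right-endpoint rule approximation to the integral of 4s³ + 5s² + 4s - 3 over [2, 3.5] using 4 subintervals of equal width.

Δs = (3.5 − 2)/4 = 0.375.
Right endpoints: 2.375, 2.75, 3.125, 3.5.
f(2.375) = 88.2890625, f(2.75) = 129, f(3.125) = 180.3984375, f(3.5) = 243.75.
Sum = Δs · [f(2.375) + f(2.75) + f(3.125) + f(3.5)].
Sum = 240.5390625.

240.5390625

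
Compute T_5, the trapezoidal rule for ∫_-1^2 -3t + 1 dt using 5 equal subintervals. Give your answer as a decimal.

Δt = (2 − (-1))/5 = 0.6.
f(-1) = 4, f(-0.4) = 2.2, f(0.2) = 0.4, f(0.8) = -1.4, f(1.4) = -3.2, f(2) = -5.
T_5 = (Δt/2)·[f(t_0) + 2f(t_1) + ... + 2f(t_{4}) + f(t_5)].
Sum = -1.5.

-1.5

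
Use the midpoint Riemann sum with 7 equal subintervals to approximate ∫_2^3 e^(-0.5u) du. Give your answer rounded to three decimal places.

Δu = (3 − 2)/7 = 1/7.
Midpoints: 29/14, 31/14, 33/14, 2.5, 37/14, 39/14, 41/14.
f(29/14) ≈ 0.355, f(31/14) ≈ 0.331, f(33/14) ≈ 0.308, f(2.5) ≈ 0.287, f(37/14) ≈ 0.267, f(39/14) ≈ 0.248, f(41/14) ≈ 0.231.
Sum = Δu · [f(29/14) + f(31/14) + f(33/14) + ...].
Sum ≈ 0.289.

0.289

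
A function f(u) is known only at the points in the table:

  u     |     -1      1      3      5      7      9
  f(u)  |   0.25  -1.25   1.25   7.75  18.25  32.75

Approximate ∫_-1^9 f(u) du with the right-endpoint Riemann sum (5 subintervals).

Δu = 2.
Sum = 2·[(-1.25) + 1.25 + 7.75 + 18.25 + 32.75] = 117.5.

117.5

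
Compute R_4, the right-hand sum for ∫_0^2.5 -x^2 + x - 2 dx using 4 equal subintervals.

-8.41796875

Δx = (2.5 − 0)/4 = 0.625.
Right endpoints: 0.625, 1.25, 1.875, 2.5.
f(0.625) = -1.765625, f(1.25) = -2.3125, f(1.875) = -3.640625, f(2.5) = -5.75.
Sum = Δx · [f(0.625) + f(1.25) + f(1.875) + f(2.5)].
Sum = -8.41796875.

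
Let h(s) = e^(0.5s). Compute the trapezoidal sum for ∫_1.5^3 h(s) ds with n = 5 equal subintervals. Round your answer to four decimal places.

4.7382

Δs = (3 − 1.5)/5 = 0.3.
h(1.5) ≈ 2.1170, h(1.8) ≈ 2.4596, h(2.1) ≈ 2.8577, h(2.4) ≈ 3.3201, h(2.7) ≈ 3.8574, h(3) ≈ 4.4817.
T_5 = (Δs/2)·[h(s_0) + 2h(s_1) + ... + 2h(s_{4}) + h(s_5)].
Sum ≈ 4.7382.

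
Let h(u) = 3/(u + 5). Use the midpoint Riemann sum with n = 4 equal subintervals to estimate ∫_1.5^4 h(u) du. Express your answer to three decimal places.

Δu = (4 − 1.5)/4 = 0.625.
Midpoints: 1.8125, 2.4375, 3.0625, 3.6875.
h(1.8125) = 48/109, h(2.4375) = 48/119, h(3.0625) = 16/43, h(3.6875) = 48/139.
Sum = Δu · [h(1.8125) + h(2.4375) + h(3.0625) + h(3.6875)].
Sum ≈ 0.976.

0.976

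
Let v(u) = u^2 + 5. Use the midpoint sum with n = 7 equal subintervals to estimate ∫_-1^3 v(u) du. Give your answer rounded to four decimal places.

Δu = (3 − (-1))/7 = 4/7.
Midpoints: -5/7, -1/7, 3/7, 1, 11/7, 15/7, 19/7.
v(-5/7) = 270/49, v(-1/7) = 246/49, v(3/7) = 254/49, v(1) = 6, v(11/7) = 366/49, v(15/7) = 470/49, v(19/7) = 606/49.
Sum = Δu · [v(-5/7) + v(-1/7) + v(3/7) + ...].
Sum ≈ 29.2245.

29.2245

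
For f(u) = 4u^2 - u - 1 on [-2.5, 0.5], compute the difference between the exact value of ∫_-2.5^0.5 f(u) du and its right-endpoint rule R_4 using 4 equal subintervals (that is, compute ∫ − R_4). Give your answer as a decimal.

Exact integral: ∫_-2.5^0.5 f(u) du = 21.
R_4 = 12.
Error = 21 − 12 = 9.

9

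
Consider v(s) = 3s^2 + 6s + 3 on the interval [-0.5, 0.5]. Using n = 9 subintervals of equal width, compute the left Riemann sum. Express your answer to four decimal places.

Δs = (0.5 − (-0.5))/9 = 1/9.
Left endpoints: -0.5, -7/18, -5/18, -1/6, -1/18, 1/18, 1/6, 5/18, 7/18.
v(-0.5) = 0.75, v(-7/18) = 121/108, v(-5/18) = 169/108, v(-1/6) = 25/12, v(-1/18) = 289/108, v(1/18) = 361/108, v(1/6) = 49/12, v(5/18) = 529/108, v(7/18) = 625/108.
Sum = Δs · [v(-0.5) + v(-7/18) + v(-5/18) + ...].
Sum ≈ 2.9228.

2.9228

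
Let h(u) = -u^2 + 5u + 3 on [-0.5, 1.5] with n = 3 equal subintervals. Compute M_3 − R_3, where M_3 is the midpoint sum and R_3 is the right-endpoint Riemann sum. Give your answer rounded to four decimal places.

M_3 ≈ 9.907407.
R_3 ≈ 12.351852.
M_3 − R_3 ≈ -2.4444.

-2.4444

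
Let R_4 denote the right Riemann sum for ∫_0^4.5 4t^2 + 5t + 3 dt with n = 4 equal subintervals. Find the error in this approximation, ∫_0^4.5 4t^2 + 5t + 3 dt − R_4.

Exact integral: ∫_0^4.5 f(t) dt = 185.625.
R_4 = 247.640625.
Error = 185.625 − 247.640625 = -62.015625.

-62.015625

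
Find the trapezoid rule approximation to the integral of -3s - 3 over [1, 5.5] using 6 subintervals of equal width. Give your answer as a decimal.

Δs = (5.5 − 1)/6 = 0.75.
f(1) = -6, f(1.75) = -8.25, f(2.5) = -10.5, f(3.25) = -12.75, f(4) = -15, f(4.75) = -17.25, f(5.5) = -19.5.
T_6 = (Δs/2)·[f(s_0) + 2f(s_1) + ... + 2f(s_{5}) + f(s_6)].
Sum = -57.375.

-57.375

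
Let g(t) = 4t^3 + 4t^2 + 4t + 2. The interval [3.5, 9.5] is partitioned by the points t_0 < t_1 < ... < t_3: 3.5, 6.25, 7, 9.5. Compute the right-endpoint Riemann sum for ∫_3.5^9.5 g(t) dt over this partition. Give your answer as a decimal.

13964.234375

Subinterval widths: 2.75, 0.75, 2.5.
Right endpoints: 6.25, 7, 9.5.
g(6.25) = 1159.8125, g(7) = 1598, g(9.5) = 3830.5.
Sum = Σ Δt_i · g(t_i).
Sum = 13964.234375.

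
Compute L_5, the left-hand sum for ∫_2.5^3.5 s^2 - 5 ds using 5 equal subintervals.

3.49

Δs = (3.5 − 2.5)/5 = 0.2.
Left endpoints: 2.5, 2.7, 2.9, 3.1, 3.3.
f(2.5) = 1.25, f(2.7) = 2.29, f(2.9) = 3.41, f(3.1) = 4.61, f(3.3) = 5.89.
Sum = Δs · [f(2.5) + f(2.7) + f(2.9) + f(3.1) + f(3.3)].
Sum = 3.49.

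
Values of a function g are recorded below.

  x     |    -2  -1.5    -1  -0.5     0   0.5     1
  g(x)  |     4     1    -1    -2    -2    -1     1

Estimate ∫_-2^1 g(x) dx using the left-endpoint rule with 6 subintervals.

-0.5

Δx = 0.5.
Sum = 0.5·[4 + 1 + (-1) + (-2) + (-2) + (-1)] = -0.5.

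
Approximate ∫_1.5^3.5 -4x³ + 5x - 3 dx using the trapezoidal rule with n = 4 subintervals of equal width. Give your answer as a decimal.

Δx = (3.5 − 1.5)/4 = 0.5.
f(1.5) = -9, f(2) = -25, f(2.5) = -53, f(3) = -96, f(3.5) = -157.
T_4 = (Δx/2)·[f(x_0) + 2f(x_1) + 2f(x_2) + 2f(x_3) + f(x_4)].
Sum = -128.5.

-128.5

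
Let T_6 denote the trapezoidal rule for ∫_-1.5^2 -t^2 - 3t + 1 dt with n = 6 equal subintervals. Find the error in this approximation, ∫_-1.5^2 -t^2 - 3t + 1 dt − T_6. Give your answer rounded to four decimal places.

0.1985

Exact integral: ∫_-1.5^2 f(t) dt ≈ -2.916667.
T_6 ≈ -3.115162.
Error ≈ -2.916667 − (-3.115162) ≈ 0.1985.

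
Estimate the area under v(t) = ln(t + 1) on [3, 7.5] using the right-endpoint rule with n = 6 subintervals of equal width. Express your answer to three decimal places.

Δt = (7.5 − 3)/6 = 0.75.
Right endpoints: 3.75, 4.5, 5.25, 6, 6.75, 7.5.
v(3.75) ≈ 1.558, v(4.5) ≈ 1.705, v(5.25) ≈ 1.833, v(6) ≈ 1.946, v(6.75) ≈ 2.048, v(7.5) ≈ 2.140.
Sum = Δt · [v(3.75) + v(4.5) + v(5.25) + ...].
Sum ≈ 8.422.

8.422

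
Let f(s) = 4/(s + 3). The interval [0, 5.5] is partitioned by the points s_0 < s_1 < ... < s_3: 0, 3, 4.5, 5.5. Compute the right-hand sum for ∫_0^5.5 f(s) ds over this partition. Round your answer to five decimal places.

Subinterval widths: 3, 1.5, 1.
Right endpoints: 3, 4.5, 5.5.
f(3) = 2/3, f(4.5) = 8/15, f(5.5) = 8/17.
Sum = Σ Δs_i · f(s_i).
Sum ≈ 3.27059.

3.27059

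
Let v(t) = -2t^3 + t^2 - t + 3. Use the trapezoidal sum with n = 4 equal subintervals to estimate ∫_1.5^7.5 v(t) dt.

Δt = (7.5 − 1.5)/4 = 1.5.
v(1.5) = -3, v(3) = -45, v(4.5) = -163.5, v(6) = -399, v(7.5) = -792.
T_4 = (Δt/2)·[v(t_0) + 2v(t_1) + 2v(t_2) + 2v(t_3) + v(t_4)].
Sum = -1507.5.

-1507.5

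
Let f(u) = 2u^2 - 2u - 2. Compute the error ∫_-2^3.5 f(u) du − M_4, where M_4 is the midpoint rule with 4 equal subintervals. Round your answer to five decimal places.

Exact integral: ∫_-2^3.5 f(u) du ≈ 14.6666667.
M_4 = 12.93359375.
Error ≈ 14.6666667 − 12.93359375 ≈ 1.73307.

1.73307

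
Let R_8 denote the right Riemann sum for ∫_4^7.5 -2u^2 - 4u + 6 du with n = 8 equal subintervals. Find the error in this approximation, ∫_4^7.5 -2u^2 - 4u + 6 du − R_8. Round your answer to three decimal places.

20.895

Exact integral: ∫_4^7.5 f(u) du ≈ -298.08333.
R_8 ≈ -318.97852.
Error ≈ -298.08333 − (-318.97852) ≈ 20.895.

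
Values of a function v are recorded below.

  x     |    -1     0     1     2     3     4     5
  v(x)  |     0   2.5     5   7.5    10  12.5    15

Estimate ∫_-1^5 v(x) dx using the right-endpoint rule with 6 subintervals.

Δx = 1.
Sum = 1·[2.5 + 5 + 7.5 + 10 + 12.5 + 15] = 52.5.

52.5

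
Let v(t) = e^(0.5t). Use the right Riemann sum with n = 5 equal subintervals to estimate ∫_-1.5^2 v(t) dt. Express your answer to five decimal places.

Δt = (2 − (-1.5))/5 = 0.7.
Right endpoints: -0.8, -0.1, 0.6, 1.3, 2.
v(-0.8) ≈ 0.67032, v(-0.1) ≈ 0.95123, v(0.6) ≈ 1.34986, v(1.3) ≈ 1.91554, v(2) ≈ 2.71828.
Sum = Δt · [v(-0.8) + v(-0.1) + v(0.6) + v(1.3) + v(2)].
Sum ≈ 5.32366.

5.32366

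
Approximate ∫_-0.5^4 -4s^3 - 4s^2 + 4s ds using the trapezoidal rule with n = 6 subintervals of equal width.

-320.484375

Δs = (4 − (-0.5))/6 = 0.75.
f(-0.5) = -2.5, f(0.25) = 0.6875, f(1) = -4, f(1.75) = -26.6875, f(2.5) = -77.5, f(3.25) = -166.5625, f(4) = -304.
T_6 = (Δs/2)·[f(s_0) + 2f(s_1) + ... + 2f(s_{5}) + f(s_6)].
Sum = -320.484375.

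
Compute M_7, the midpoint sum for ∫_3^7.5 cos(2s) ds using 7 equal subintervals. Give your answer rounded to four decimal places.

0.4985

Δs = (7.5 − 3)/7 = 9/14.
Midpoints: 93/28, 111/28, 129/28, 5.25, 165/28, 183/28, 201/28.
f(93/28) ≈ 0.9360, f(111/28) ≈ -0.0745, f(129/28) ≈ -0.9779, f(5.25) ≈ -0.4755, f(165/28) ≈ 0.7105, f(183/28) ≈ 0.8751, f(201/28) ≈ -0.2182.
Sum = Δs · [f(93/28) + f(111/28) + f(129/28) + ...].
Sum ≈ 0.4985.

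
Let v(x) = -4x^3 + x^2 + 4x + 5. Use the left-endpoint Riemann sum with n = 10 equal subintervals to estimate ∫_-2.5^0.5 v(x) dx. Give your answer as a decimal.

56.385

Δx = (0.5 − (-2.5))/10 = 0.3.
Left endpoints: -2.5, -2.2, -1.9, -1.6, -1.3, -1, -0.7, -0.4, -0.1, 0.2.
v(-2.5) = 63.75, v(-2.2) = 43.632, v(-1.9) = 28.446, v(-1.6) = 17.544, v(-1.3) = 10.278, v(-1) = 6, v(-0.7) = 4.062, v(-0.4) = 3.816, v(-0.1) = 4.614, v(0.2) = 5.808.
Sum = Δx · [v(-2.5) + v(-2.2) + v(-1.9) + ...].
Sum = 56.385.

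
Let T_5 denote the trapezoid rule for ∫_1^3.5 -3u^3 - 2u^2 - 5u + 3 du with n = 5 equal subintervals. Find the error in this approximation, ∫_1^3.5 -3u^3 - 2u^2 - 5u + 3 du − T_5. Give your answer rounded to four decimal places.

2.3177

Exact integral: ∫_1^3.5 f(u) du ≈ -160.338542.
T_5 = -162.65625.
Error ≈ -160.338542 − (-162.65625) ≈ 2.3177.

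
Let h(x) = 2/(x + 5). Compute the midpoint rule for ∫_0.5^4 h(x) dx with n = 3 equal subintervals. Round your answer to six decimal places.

Δx = (4 − 0.5)/3 = 7/6.
Midpoints: 13/12, 2.25, 41/12.
h(13/12) = 24/73, h(2.25) = 8/29, h(41/12) = 24/101.
Sum = Δx · [h(13/12) + h(2.25) + h(41/12)].
Sum ≈ 0.982628.

0.982628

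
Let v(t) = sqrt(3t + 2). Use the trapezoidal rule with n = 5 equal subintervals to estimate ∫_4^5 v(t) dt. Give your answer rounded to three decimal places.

Δt = (5 − 4)/5 = 0.2.
v(4) ≈ 3.742, v(4.2) ≈ 3.821, v(4.4) ≈ 3.899, v(4.6) ≈ 3.975, v(4.8) ≈ 4.050, v(5) ≈ 4.123.
T_5 = (Δt/2)·[v(t_0) + 2v(t_1) + ... + 2v(t_{4}) + v(t_5)].
Sum ≈ 3.935.

3.935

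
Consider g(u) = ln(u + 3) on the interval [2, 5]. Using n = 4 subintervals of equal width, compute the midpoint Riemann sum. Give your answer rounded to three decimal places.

Δu = (5 − 2)/4 = 0.75.
Midpoints: 2.375, 3.125, 3.875, 4.625.
g(2.375) ≈ 1.682, g(3.125) ≈ 1.812, g(3.875) ≈ 1.928, g(4.625) ≈ 2.031.
Sum = Δu · [g(2.375) + g(3.125) + g(3.875) + g(4.625)].
Sum ≈ 5.590.

5.590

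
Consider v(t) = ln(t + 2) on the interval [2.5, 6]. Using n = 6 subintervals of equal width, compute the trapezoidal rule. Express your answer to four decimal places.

Δt = (6 − 2.5)/6 = 7/12.
v(2.5) ≈ 1.5041, v(37/12) ≈ 1.6260, v(11/3) ≈ 1.7346, v(4.25) ≈ 1.8326, v(29/6) ≈ 1.9218, v(65/12) ≈ 2.0037, v(6) ≈ 2.0794.
T_6 = (Δt/2)·[v(t_0) + 2v(t_1) + ... + 2v(t_{5}) + v(t_6)].
Sum ≈ 6.3644.

6.3644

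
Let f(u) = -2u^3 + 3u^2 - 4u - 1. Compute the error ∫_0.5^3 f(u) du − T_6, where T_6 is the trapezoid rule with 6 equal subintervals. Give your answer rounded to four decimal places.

Exact integral: ∫_0.5^3 f(u) du = -33.59375.
T_6 ≈ -34.136285.
Error ≈ -33.59375 − (-34.136285) ≈ 0.5425.

0.5425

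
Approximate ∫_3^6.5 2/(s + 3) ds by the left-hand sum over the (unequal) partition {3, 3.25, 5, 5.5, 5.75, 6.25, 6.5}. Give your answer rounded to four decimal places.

0.9955

Subinterval widths: 0.25, 1.75, 0.5, 0.25, 0.5, 0.25.
Left endpoints: 3, 3.25, 5, 5.5, 5.75, 6.25.
f(3) = 1/3, f(3.25) = 0.32, f(5) = 0.25, f(5.5) = 4/17, f(5.75) = 8/35, f(6.25) = 8/37.
Sum = Σ Δs_i · f(s_i).
Sum ≈ 0.9955.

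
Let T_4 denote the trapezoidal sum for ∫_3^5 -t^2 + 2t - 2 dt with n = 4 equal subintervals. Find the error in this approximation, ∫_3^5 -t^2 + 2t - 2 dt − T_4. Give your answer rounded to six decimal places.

0.083333

Exact integral: ∫_3^5 f(t) dt ≈ -20.66666667.
T_4 = -20.75.
Error ≈ -20.66666667 − (-20.75) ≈ 0.083333.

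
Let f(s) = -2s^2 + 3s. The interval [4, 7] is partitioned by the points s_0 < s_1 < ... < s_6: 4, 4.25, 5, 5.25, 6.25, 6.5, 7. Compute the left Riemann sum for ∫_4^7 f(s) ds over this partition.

Subinterval widths: 0.25, 0.75, 0.25, 1, 0.25, 0.5.
Left endpoints: 4, 4.25, 5, 5.25, 6.25, 6.5.
f(4) = -20, f(4.25) = -23.375, f(5) = -35, f(5.25) = -39.375, f(6.25) = -59.375, f(6.5) = -65.
Sum = Σ Δs_i · f(s_i).
Sum = -118.

-118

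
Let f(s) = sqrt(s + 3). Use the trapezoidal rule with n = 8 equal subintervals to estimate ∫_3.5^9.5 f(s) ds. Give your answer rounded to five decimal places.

Δs = (9.5 − 3.5)/8 = 0.75.
f(3.5) ≈ 2.54951, f(4.25) ≈ 2.69258, f(5) ≈ 2.82843, f(5.75) ≈ 2.95804, f(6.5) ≈ 3.08221, f(7.25) ≈ 3.20156, f(8) ≈ 3.31662, f(8.75) ≈ 3.42783, f(9.5) ≈ 3.53553.
T_8 = (Δs/2)·[f(s_0) + 2f(s_1) + ... + 2f(s_{7}) + f(s_8)].
Sum ≈ 18.41234.

18.41234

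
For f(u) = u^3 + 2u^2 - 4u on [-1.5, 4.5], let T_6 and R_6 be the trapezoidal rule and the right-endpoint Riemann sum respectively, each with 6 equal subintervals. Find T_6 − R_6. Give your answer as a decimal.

-53.25

T_6 = 134.75.
R_6 = 188.
T_6 − R_6 = -53.25.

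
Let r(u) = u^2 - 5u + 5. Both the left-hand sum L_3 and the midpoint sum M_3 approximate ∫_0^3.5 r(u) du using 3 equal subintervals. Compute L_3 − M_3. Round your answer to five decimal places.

L_3 ≈ 5.0231481.
M_3 ≈ 0.7696759.
L_3 − M_3 ≈ 4.25347.

4.25347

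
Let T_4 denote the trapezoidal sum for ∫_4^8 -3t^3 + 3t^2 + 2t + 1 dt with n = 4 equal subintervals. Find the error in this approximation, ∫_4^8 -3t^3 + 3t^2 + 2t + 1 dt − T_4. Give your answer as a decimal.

34

Exact integral: ∫_4^8 f(t) dt = -2380.
T_4 = -2414.
Error = -2380 − (-2414) = 34.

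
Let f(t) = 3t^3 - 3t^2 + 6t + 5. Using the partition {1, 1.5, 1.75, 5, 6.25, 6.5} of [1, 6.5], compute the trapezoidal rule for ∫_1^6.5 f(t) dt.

1388.140625

Subinterval widths: 0.5, 0.25, 3.25, 1.25, 0.25.
f(1) = 11, f(1.5) = 17.375, f(1.75) = 22.390625, f(5) = 335, f(6.25) = 657.734375, f(6.5) = 741.125.
On each subinterval the trapezoid contributes (Δt_i/2)·[f(t_{i-1}) + f(t_i)].
Sum = 1388.140625.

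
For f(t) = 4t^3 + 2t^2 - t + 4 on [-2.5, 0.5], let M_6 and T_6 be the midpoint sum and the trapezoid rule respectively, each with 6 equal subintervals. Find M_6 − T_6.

M_6 = -12.875.
T_6 = -14.75.
M_6 − T_6 = 1.875.

1.875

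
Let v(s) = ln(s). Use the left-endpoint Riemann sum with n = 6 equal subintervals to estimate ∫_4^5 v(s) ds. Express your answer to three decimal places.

1.483

Δs = (5 − 4)/6 = 1/6.
Left endpoints: 4, 25/6, 13/3, 4.5, 14/3, 29/6.
v(4) ≈ 1.386, v(25/6) ≈ 1.427, v(13/3) ≈ 1.466, v(4.5) ≈ 1.504, v(14/3) ≈ 1.540, v(29/6) ≈ 1.576.
Sum = Δs · [v(4) + v(25/6) + v(13/3) + ...].
Sum ≈ 1.483.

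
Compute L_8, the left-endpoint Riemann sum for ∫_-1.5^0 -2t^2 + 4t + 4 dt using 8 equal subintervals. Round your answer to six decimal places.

Δt = (0 − (-1.5))/8 = 0.1875.
Left endpoints: -1.5, -1.3125, -1.125, -0.9375, -0.75, -0.5625, -0.375, -0.1875.
f(-1.5) = -6.5, f(-1.3125) = -4.6953125, f(-1.125) = -3.03125, f(-0.9375) = -1.5078125, f(-0.75) = -0.125, f(-0.5625) = 1.1171875, f(-0.375) = 2.21875, f(-0.1875) = 3.1796875.
Sum = Δt · [f(-1.5) + f(-1.3125) + f(-1.125) + ...].
Sum ≈ -1.751953.

-1.751953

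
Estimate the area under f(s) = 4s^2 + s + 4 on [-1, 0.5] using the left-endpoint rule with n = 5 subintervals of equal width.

7.44

Δs = (0.5 − (-1))/5 = 0.3.
Left endpoints: -1, -0.7, -0.4, -0.1, 0.2.
f(-1) = 7, f(-0.7) = 5.26, f(-0.4) = 4.24, f(-0.1) = 3.94, f(0.2) = 4.36.
Sum = Δs · [f(-1) + f(-0.7) + f(-0.4) + f(-0.1) + f(0.2)].
Sum = 7.44.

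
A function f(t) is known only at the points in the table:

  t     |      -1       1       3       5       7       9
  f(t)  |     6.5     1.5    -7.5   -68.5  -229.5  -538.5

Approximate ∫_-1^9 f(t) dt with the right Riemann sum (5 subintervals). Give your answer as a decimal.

-1685

Δt = 2.
Sum = 2·[1.5 + (-7.5) + (-68.5) + (-229.5) + (-538.5)] = -1685.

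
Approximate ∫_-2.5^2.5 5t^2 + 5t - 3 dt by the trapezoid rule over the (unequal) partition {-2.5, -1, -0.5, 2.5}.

Subinterval widths: 1.5, 0.5, 3.
f(-2.5) = 15.75, f(-1) = -3, f(-0.5) = -4.25, f(2.5) = 40.75.
On each subinterval the trapezoid contributes (Δt_i/2)·[f(t_{i-1}) + f(t_i)].
Sum = 62.5.

62.5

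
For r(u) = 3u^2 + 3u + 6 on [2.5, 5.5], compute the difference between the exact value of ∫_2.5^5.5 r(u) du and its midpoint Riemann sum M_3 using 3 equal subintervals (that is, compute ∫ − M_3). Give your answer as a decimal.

0.75

Exact integral: ∫_2.5^5.5 r(u) du = 204.75.
M_3 = 204.
Error = 204.75 − 204 = 0.75.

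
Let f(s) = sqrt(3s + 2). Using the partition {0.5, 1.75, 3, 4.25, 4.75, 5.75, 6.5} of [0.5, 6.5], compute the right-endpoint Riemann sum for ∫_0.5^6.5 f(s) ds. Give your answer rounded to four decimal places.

Subinterval widths: 1.25, 1.25, 1.25, 0.5, 1, 0.75.
Right endpoints: 1.75, 3, 4.25, 4.75, 5.75, 6.5.
f(1.75) ≈ 2.6926, f(3) ≈ 3.3166, f(4.25) ≈ 3.8406, f(4.75) ≈ 4.0311, f(5.75) ≈ 4.3875, f(6.5) ≈ 4.6368.
Sum = Σ Δs_i · f(s_i).
Sum ≈ 22.1929.

22.1929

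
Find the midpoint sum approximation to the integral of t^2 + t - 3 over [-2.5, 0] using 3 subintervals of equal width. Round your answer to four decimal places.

-5.5613

Δt = (0 − (-2.5))/3 = 5/6.
Midpoints: -25/12, -1.25, -5/12.
f(-25/12) = -107/144, f(-1.25) = -2.6875, f(-5/12) = -467/144.
Sum = Δt · [f(-25/12) + f(-1.25) + f(-5/12)].
Sum ≈ -5.5613.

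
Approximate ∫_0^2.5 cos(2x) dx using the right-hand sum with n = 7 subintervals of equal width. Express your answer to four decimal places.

Δx = (2.5 − 0)/7 = 5/14.
Right endpoints: 5/14, 5/7, 15/14, 10/7, 25/14, 15/7, 2.5.
f(5/14) ≈ 0.7556, f(5/7) ≈ 0.1417, f(15/14) ≈ -0.5414, f(10/7) ≈ -0.9598, f(25/14) ≈ -0.9090, f(15/7) ≈ -0.4138, f(2.5) ≈ 0.2837.
Sum = Δx · [f(5/14) + f(5/7) + f(15/14) + ...].
Sum ≈ -0.5868.

-0.5868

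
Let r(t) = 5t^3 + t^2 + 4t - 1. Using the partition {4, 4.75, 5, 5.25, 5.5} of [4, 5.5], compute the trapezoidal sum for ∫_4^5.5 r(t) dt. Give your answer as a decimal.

Subinterval widths: 0.75, 0.25, 0.25, 0.25.
r(4) = 351, r(4.75) = 576.421875, r(5) = 669, r(5.25) = 771.078125, r(5.5) = 883.125.
On each subinterval the trapezoid contributes (Δt_i/2)·[r(t_{i-1}) + r(t_i)].
Sum = 890.24609375.

890.24609375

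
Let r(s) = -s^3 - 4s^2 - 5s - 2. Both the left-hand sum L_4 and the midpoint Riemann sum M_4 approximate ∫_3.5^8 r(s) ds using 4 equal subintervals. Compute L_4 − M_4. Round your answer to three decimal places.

L_4 ≈ -1377.55371.
M_4 ≈ -1740.27393.
L_4 − M_4 ≈ 362.720.

362.720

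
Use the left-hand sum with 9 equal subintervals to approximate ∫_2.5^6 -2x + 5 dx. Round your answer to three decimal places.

Δx = (6 − 2.5)/9 = 7/18.
Left endpoints: 2.5, 26/9, 59/18, 11/3, 73/18, 40/9, 29/6, 47/9, 101/18.
f(2.5) = 0, f(26/9) = -7/9, f(59/18) = -14/9, f(11/3) = -7/3, f(73/18) = -28/9, f(40/9) = -35/9, f(29/6) = -14/3, f(47/9) = -49/9, f(101/18) = -56/9.
Sum = Δx · [f(2.5) + f(26/9) + f(59/18) + ...].
Sum ≈ -10.889.

-10.889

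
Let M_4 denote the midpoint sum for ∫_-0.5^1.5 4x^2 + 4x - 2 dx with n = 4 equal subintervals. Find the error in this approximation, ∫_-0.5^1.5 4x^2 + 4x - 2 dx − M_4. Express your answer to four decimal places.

Exact integral: ∫_-0.5^1.5 f(x) dx ≈ 4.666667.
M_4 = 4.5.
Error ≈ 4.666667 − 4.5 ≈ 0.1667.

0.1667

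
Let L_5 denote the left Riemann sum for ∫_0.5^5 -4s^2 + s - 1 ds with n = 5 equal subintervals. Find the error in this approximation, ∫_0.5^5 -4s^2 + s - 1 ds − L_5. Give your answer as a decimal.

Exact integral: ∫_0.5^5 f(s) ds = -158.625.
L_5 = -118.53.
Error = -158.625 − (-118.53) = -40.095.

-40.095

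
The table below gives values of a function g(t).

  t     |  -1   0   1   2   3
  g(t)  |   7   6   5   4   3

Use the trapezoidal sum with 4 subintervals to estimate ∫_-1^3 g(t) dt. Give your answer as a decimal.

20

Δt = 1.
T_4 = (1/2)·[7 + 2·6 + 2·5 + 2·4 + 3] = 20.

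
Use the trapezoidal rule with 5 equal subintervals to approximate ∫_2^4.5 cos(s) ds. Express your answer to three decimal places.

-1.847

Δs = (4.5 − 2)/5 = 0.5.
f(2) ≈ -0.416, f(2.5) ≈ -0.801, f(3) ≈ -0.990, f(3.5) ≈ -0.936, f(4) ≈ -0.654, f(4.5) ≈ -0.211.
T_5 = (Δs/2)·[f(s_0) + 2f(s_1) + ... + 2f(s_{4}) + f(s_5)].
Sum ≈ -1.847.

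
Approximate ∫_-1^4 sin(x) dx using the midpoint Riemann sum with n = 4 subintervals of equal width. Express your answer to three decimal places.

1.275

Δx = (4 − (-1))/4 = 1.25.
Midpoints: -0.375, 0.875, 2.125, 3.375.
f(-0.375) ≈ -0.366, f(0.875) ≈ 0.768, f(2.125) ≈ 0.850, f(3.375) ≈ -0.231.
Sum = Δx · [f(-0.375) + f(0.875) + f(2.125) + f(3.375)].
Sum ≈ 1.275.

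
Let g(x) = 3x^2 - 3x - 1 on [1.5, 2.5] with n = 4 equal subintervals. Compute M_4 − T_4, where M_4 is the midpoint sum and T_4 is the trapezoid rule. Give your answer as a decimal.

M_4 = 5.234375.
T_4 = 5.28125.
M_4 − T_4 = -0.046875.

-0.046875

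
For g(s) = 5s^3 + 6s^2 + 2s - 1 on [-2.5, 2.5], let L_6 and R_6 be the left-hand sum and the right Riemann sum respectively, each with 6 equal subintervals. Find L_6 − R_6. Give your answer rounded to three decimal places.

L_6 ≈ -8.29861.
R_6 ≈ 130.24306.
L_6 − R_6 ≈ -138.542.

-138.542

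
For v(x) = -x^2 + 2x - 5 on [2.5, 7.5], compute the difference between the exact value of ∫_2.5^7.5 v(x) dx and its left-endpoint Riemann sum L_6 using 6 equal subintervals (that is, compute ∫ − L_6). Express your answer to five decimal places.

Exact integral: ∫_2.5^7.5 v(x) dx ≈ -110.4166667.
L_6 ≈ -94.3287037.
Error ≈ -110.4166667 − (-94.3287037) ≈ -16.08796.

-16.08796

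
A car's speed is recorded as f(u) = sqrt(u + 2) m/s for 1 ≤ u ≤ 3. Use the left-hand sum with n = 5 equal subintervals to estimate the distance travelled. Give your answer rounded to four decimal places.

Δu = (3 − 1)/5 = 0.4.
Left endpoints: 1, 1.4, 1.8, 2.2, 2.6.
f(1) ≈ 1.7321, f(1.4) ≈ 1.8439, f(1.8) ≈ 1.9494, f(2.2) ≈ 2.0494, f(2.6) ≈ 2.1448.
Sum = Δu · [f(1) + f(1.4) + f(1.8) + f(2.2) + f(2.6)].
Sum ≈ 3.8878.

3.8878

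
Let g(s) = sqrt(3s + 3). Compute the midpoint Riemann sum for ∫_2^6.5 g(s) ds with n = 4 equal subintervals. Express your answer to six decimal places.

Δs = (6.5 − 2)/4 = 1.125.
Midpoints: 2.5625, 3.6875, 4.8125, 5.9375.
g(2.5625) ≈ 3.269174, g(3.6875) ≈ 3.750000, g(4.8125) ≈ 4.175823, g(5.9375) ≈ 4.562072.
Sum = Δs · [g(2.5625) + g(3.6875) + g(4.8125) + g(5.9375)].
Sum ≈ 17.726703.

17.726703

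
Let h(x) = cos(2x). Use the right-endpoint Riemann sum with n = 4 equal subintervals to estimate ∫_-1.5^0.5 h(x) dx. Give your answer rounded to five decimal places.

Δx = (0.5 − (-1.5))/4 = 0.5.
Right endpoints: -1, -0.5, 0, 0.5.
h(-1) ≈ -0.41615, h(-0.5) ≈ 0.54030, h(0) ≈ 1.00000, h(0.5) ≈ 0.54030.
Sum = Δx · [h(-1) + h(-0.5) + h(0) + h(0.5)].
Sum ≈ 0.83223.

0.83223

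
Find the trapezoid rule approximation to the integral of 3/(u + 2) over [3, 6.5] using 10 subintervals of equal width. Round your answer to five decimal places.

1.59269

Δu = (6.5 − 3)/10 = 0.35.
f(3) = 0.6, f(3.35) = 60/107, f(3.7) = 10/19, f(4.05) = 60/121, f(4.4) = 0.46875, f(4.75) = 4/9, f(5.1) = 30/71, f(5.45) = 60/149, f(5.8) = 5/13, f(6.15) = 60/163, f(6.5) = 6/17.
T_10 = (Δu/2)·[f(u_0) + 2f(u_1) + ... + 2f(u_{9}) + f(u_10)].
Sum ≈ 1.59269.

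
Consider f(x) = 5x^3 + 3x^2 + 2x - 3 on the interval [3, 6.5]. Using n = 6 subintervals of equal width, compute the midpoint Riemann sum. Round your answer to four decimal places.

Δx = (6.5 − 3)/6 = 7/12.
Midpoints: 79/24, 3.875, 107/24, 121/24, 5.625, 149/24.
f(79/24) = 2964083/13824, f(3.875) = 174451/512, f(107/24) = 7031335/13824, f(121/24) = 10009877/13824, f(5.625) = 508449/512, f(149/24) = 18268393/13824.
Sum = Δx · [f(79/24) + f(3.875) + f(107/24) + ...].
Sum ≈ 2393.0840.

2393.0840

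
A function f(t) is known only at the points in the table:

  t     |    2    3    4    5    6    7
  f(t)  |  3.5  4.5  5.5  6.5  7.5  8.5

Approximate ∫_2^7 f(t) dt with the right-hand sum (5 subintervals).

32.5

Δt = 1.
Sum = 1·[4.5 + 5.5 + 6.5 + 7.5 + 8.5] = 32.5.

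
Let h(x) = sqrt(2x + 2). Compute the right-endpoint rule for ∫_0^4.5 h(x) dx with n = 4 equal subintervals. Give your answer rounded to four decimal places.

12.2464

Δx = (4.5 − 0)/4 = 1.125.
Right endpoints: 1.125, 2.25, 3.375, 4.5.
h(1.125) ≈ 2.0616, h(2.25) ≈ 2.5495, h(3.375) ≈ 2.9580, h(4.5) ≈ 3.3166.
Sum = Δx · [h(1.125) + h(2.25) + h(3.375) + h(4.5)].
Sum ≈ 12.2464.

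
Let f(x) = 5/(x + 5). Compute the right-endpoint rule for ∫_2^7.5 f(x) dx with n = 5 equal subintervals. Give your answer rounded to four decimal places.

Δx = (7.5 − 2)/5 = 1.1.
Right endpoints: 3.1, 4.2, 5.3, 6.4, 7.5.
f(3.1) = 50/81, f(4.2) = 25/46, f(5.3) = 50/103, f(6.4) = 25/57, f(7.5) = 0.4.
Sum = Δx · [f(3.1) + f(4.2) + f(5.3) + f(6.4) + f(7.5)].
Sum ≈ 2.7333.

2.7333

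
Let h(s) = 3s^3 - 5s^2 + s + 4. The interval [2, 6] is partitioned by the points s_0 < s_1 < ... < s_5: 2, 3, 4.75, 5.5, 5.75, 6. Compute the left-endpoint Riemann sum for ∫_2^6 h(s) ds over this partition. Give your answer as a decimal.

441.375

Subinterval widths: 1, 1.75, 0.75, 0.25, 0.25.
Left endpoints: 2, 3, 4.75, 5.5, 5.75.
h(2) = 10, h(3) = 43, h(4.75) = 217.453125, h(5.5) = 357.375, h(5.75) = 414.765625.
Sum = Σ Δs_i · h(s_i).
Sum = 441.375.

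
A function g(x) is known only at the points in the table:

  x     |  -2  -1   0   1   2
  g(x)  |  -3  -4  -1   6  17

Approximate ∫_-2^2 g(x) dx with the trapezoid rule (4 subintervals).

8

Δx = 1.
T_4 = (1/2)·[(-3) + 2·(-4) + 2·(-1) + 2·6 + 17] = 8.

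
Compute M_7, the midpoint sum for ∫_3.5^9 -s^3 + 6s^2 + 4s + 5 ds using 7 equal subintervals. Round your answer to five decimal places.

-61.87675

Δs = (9 − 3.5)/7 = 11/14.
Midpoints: 109/28, 131/28, 153/28, 6.25, 197/28, 219/28, 241/28.
f(109/28) = 1152563/21952, f(131/28) = 1155533/21952, f(153/28) = 940703/21952, f(6.25) = 20.234375, f(197/28) = -397909/21952, f(219/28) = -1649467/21952, f(241/28) = -3374377/21952.
Sum = Δs · [f(109/28) + f(131/28) + f(153/28) + ...].
Sum ≈ -61.87675.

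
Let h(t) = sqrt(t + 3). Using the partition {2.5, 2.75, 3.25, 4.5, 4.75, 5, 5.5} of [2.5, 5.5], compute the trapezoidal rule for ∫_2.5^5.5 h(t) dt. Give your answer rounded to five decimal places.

Subinterval widths: 0.25, 0.5, 1.25, 0.25, 0.25, 0.5.
h(2.5) ≈ 2.34521, h(2.75) ≈ 2.39792, h(3.25) ≈ 2.50000, h(4.5) ≈ 2.73861, h(4.75) ≈ 2.78388, h(5) ≈ 2.82843, h(5.5) ≈ 2.91548.
On each subinterval the trapezoid contributes (Δt_i/2)·[h(t_{i-1}) + h(t_i)].
Sum ≈ 7.91933.

7.91933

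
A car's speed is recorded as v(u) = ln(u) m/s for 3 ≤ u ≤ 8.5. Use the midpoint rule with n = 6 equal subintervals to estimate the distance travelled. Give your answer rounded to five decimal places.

9.40222

Δu = (8.5 − 3)/6 = 11/12.
Midpoints: 83/24, 4.375, 127/24, 149/24, 7.125, 193/24.
v(83/24) ≈ 1.24079, v(4.375) ≈ 1.47591, v(127/24) ≈ 1.66613, v(149/24) ≈ 1.82589, v(7.125) ≈ 1.96361, v(193/24) ≈ 2.08464.
Sum = Δu · [v(83/24) + v(4.375) + v(127/24) + ...].
Sum ≈ 9.40222.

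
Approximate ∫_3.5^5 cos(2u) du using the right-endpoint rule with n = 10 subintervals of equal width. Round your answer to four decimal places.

Δu = (5 − 3.5)/10 = 0.15.
Right endpoints: 3.65, 3.8, 3.95, 4.1, 4.25, 4.4, 4.55, 4.7, 4.85, 5.
f(3.65) ≈ 0.5261, f(3.8) ≈ 0.2513, f(3.95) ≈ -0.0460, f(4.1) ≈ -0.3392, f(4.25) ≈ -0.6020, f(4.4) ≈ -0.8111, f(4.55) ≈ -0.9477, f(4.7) ≈ -0.9997, f(4.85) ≈ -0.9624, f(5) ≈ -0.8391.
Sum = Δu · [f(3.65) + f(3.8) + f(3.95) + ...].
Sum ≈ -0.7155.

-0.7155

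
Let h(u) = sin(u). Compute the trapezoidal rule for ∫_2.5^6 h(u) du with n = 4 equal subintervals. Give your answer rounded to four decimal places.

Δu = (6 − 2.5)/4 = 0.875.
h(2.5) ≈ 0.5985, h(3.375) ≈ -0.2313, h(4.25) ≈ -0.8950, h(5.125) ≈ -0.9161, h(6) ≈ -0.2794.
T_4 = (Δu/2)·[h(u_0) + 2h(u_1) + 2h(u_2) + 2h(u_3) + h(u_4)].
Sum ≈ -1.6475.

-1.6475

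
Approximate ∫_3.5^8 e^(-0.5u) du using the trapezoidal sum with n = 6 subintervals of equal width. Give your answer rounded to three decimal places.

Δu = (8 − 3.5)/6 = 0.75.
f(3.5) ≈ 0.174, f(4.25) ≈ 0.119, f(5) ≈ 0.082, f(5.75) ≈ 0.056, f(6.5) ≈ 0.039, f(7.25) ≈ 0.027, f(8) ≈ 0.018.
T_6 = (Δu/2)·[f(u_0) + 2f(u_1) + ... + 2f(u_{5}) + f(u_6)].
Sum ≈ 0.315.

0.315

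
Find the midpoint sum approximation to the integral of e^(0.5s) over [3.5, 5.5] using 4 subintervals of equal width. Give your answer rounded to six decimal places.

Δs = (5.5 − 3.5)/4 = 0.5.
Midpoints: 3.75, 4.25, 4.75, 5.25.
f(3.75) ≈ 6.520819, f(4.25) ≈ 8.372897, f(4.75) ≈ 10.751013, f(5.25) ≈ 13.804574.
Sum = Δs · [f(3.75) + f(4.25) + f(4.75) + f(5.25)].
Sum ≈ 19.724652.

19.724652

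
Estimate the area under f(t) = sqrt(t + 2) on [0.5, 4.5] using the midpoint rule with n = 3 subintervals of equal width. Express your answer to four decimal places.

8.4214

Δt = (4.5 − 0.5)/3 = 4/3.
Midpoints: 7/6, 2.5, 23/6.
f(7/6) ≈ 1.7795, f(2.5) ≈ 2.1213, f(23/6) ≈ 2.4152.
Sum = Δt · [f(7/6) + f(2.5) + f(23/6)].
Sum ≈ 8.4214.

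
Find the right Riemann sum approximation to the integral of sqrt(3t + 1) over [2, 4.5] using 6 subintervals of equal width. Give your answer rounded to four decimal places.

Δt = (4.5 − 2)/6 = 5/12.
Right endpoints: 29/12, 17/6, 3.25, 11/3, 49/12, 4.5.
f(29/12) ≈ 2.8723, f(17/6) ≈ 3.0822, f(3.25) ≈ 3.2787, f(11/3) ≈ 3.4641, f(49/12) ≈ 3.6401, f(4.5) ≈ 3.8079.
Sum = Δt · [f(29/12) + f(17/6) + f(3.25) + ...].
Sum ≈ 8.3939.

8.3939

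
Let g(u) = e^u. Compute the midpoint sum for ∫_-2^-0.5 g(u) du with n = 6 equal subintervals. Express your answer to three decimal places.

0.470

Δu = (-0.5 − (-2))/6 = 0.25.
Midpoints: -1.875, -1.625, -1.375, -1.125, -0.875, -0.625.
g(-1.875) ≈ 0.153, g(-1.625) ≈ 0.197, g(-1.375) ≈ 0.253, g(-1.125) ≈ 0.325, g(-0.875) ≈ 0.417, g(-0.625) ≈ 0.535.
Sum = Δu · [g(-1.875) + g(-1.625) + g(-1.375) + ...].
Sum ≈ 0.470.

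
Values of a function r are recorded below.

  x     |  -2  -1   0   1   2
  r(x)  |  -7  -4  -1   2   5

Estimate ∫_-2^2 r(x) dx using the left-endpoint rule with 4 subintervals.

-10

Δx = 1.
Sum = 1·[(-7) + (-4) + (-1) + 2] = -10.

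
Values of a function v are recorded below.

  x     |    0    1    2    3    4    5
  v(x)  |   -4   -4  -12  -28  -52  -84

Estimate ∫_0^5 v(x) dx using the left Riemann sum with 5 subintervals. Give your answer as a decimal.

-100

Δx = 1.
Sum = 1·[(-4) + (-4) + (-12) + (-28) + (-52)] = -100.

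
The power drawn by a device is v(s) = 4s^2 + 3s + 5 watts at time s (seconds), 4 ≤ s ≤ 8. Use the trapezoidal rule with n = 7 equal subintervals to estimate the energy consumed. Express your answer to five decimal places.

690.20408

Δs = (8 − 4)/7 = 4/7.
v(4) = 81, v(32/7) = 5013/49, v(36/7) = 6185/49, v(40/7) = 7485/49, v(44/7) = 8913/49, v(48/7) = 10469/49, v(52/7) = 12153/49, v(8) = 285.
T_7 = (Δs/2)·[v(s_0) + 2v(s_1) + ... + 2v(s_{6}) + v(s_7)].
Sum ≈ 690.20408.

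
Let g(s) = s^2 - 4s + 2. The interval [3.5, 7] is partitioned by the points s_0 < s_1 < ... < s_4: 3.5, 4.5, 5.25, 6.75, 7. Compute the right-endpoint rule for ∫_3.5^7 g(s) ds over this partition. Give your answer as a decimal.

Subinterval widths: 1, 0.75, 1.5, 0.25.
Right endpoints: 4.5, 5.25, 6.75, 7.
g(4.5) = 4.25, g(5.25) = 8.5625, g(6.75) = 20.5625, g(7) = 23.
Sum = Σ Δs_i · g(s_i).
Sum = 47.265625.

47.265625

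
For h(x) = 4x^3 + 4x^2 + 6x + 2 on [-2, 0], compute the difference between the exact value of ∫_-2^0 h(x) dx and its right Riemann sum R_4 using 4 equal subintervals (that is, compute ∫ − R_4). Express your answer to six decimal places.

-6.333333

Exact integral: ∫_-2^0 h(x) dx ≈ -13.33333333.
R_4 = -7.
Error ≈ -13.33333333 − (-7) ≈ -6.333333.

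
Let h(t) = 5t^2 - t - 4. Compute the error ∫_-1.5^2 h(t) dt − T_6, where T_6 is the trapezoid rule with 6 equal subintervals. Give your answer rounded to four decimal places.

-0.9925

Exact integral: ∫_-1.5^2 h(t) dt ≈ 4.083333.
T_6 ≈ 5.075810.
Error ≈ 4.083333 − 5.075810 ≈ -0.9925.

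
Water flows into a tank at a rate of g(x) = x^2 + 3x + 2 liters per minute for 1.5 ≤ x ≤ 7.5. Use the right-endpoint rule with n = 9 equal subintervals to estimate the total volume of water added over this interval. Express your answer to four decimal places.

256.9444

Δx = (7.5 − 1.5)/9 = 2/3.
Right endpoints: 13/6, 17/6, 3.5, 25/6, 29/6, 5.5, 37/6, 41/6, 7.5.
g(13/6) = 475/36, g(17/6) = 667/36, g(3.5) = 24.75, g(25/6) = 1147/36, g(29/6) = 1435/36, g(5.5) = 48.75, g(37/6) = 2107/36, g(41/6) = 2491/36, g(7.5) = 80.75.
Sum = Δx · [g(13/6) + g(17/6) + g(3.5) + ...].
Sum ≈ 256.9444.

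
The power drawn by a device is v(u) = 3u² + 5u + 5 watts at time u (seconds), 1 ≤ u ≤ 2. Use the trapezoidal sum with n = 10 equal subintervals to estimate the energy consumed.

19.505

Δu = (2 − 1)/10 = 0.1.
v(1) = 13, v(1.1) = 14.13, v(1.2) = 15.32, v(1.3) = 16.57, v(1.4) = 17.88, v(1.5) = 19.25, v(1.6) = 20.68, v(1.7) = 22.17, v(1.8) = 23.72, v(1.9) = 25.33, v(2) = 27.
T_10 = (Δu/2)·[v(u_0) + 2v(u_1) + ... + 2v(u_{9}) + v(u_10)].
Sum = 19.505.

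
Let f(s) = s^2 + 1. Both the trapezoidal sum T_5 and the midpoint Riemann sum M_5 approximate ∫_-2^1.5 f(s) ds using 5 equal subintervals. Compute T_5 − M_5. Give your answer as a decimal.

0.42875

T_5 = 7.5775.
M_5 = 7.14875.
T_5 − M_5 = 0.42875.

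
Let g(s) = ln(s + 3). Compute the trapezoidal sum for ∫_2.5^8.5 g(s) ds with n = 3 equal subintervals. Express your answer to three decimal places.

12.679

Δs = (8.5 − 2.5)/3 = 2.
g(2.5) ≈ 1.705, g(4.5) ≈ 2.015, g(6.5) ≈ 2.251, g(8.5) ≈ 2.442.
T_3 = (Δs/2)·[g(s_0) + 2g(s_1) + 2g(s_2) + g(s_3)].
Sum ≈ 12.679.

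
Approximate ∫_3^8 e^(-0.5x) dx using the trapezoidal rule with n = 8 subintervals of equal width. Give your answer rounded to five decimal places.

0.41296

Δx = (8 − 3)/8 = 0.625.
f(3) ≈ 0.22313, f(3.625) ≈ 0.16325, f(4.25) ≈ 0.11943, f(4.875) ≈ 0.08738, f(5.5) ≈ 0.06393, f(6.125) ≈ 0.04677, f(6.75) ≈ 0.03422, f(7.375) ≈ 0.02503, f(8) ≈ 0.01832.
T_8 = (Δx/2)·[f(x_0) + 2f(x_1) + ... + 2f(x_{7}) + f(x_8)].
Sum ≈ 0.41296.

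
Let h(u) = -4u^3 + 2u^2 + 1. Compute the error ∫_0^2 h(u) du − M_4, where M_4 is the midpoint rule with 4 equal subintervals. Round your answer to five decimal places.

Exact integral: ∫_0^2 h(u) du ≈ -8.6666667.
M_4 = -8.25.
Error ≈ -8.6666667 − (-8.25) ≈ -0.41667.

-0.41667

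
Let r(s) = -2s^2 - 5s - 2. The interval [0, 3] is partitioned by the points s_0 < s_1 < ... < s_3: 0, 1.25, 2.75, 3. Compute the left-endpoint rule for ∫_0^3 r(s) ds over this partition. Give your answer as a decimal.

-27.28125

Subinterval widths: 1.25, 1.5, 0.25.
Left endpoints: 0, 1.25, 2.75.
r(0) = -2, r(1.25) = -11.375, r(2.75) = -30.875.
Sum = Σ Δs_i · r(s_i).
Sum = -27.28125.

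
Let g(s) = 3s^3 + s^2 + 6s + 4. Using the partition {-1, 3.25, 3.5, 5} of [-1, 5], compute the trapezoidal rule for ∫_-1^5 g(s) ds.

770.49609375

Subinterval widths: 4.25, 0.25, 1.5.
g(-1) = -4, g(3.25) = 137.046875, g(3.5) = 165.875, g(5) = 434.
On each subinterval the trapezoid contributes (Δs_i/2)·[g(s_{i-1}) + g(s_i)].
Sum = 770.49609375.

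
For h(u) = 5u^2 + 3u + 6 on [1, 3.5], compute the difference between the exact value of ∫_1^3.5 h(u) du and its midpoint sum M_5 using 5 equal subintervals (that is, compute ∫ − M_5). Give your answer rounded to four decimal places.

Exact integral: ∫_1^3.5 h(u) du ≈ 101.666667.
M_5 = 101.40625.
Error ≈ 101.666667 − 101.40625 ≈ 0.2604.

0.2604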